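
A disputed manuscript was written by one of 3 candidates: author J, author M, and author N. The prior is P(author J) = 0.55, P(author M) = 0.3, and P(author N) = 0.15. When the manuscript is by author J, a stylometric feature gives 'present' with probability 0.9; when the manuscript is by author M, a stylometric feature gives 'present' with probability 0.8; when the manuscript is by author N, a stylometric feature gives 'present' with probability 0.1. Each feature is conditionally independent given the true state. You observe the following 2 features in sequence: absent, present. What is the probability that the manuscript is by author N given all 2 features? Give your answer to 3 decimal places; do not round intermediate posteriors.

Apply Bayes' rule sequentially, carrying P(author N) forward.
After 'absent': normaliser = 0.1·0.5500 + 0.2·0.3000 + 0.9·0.1500; P(author J) ≈ 0.2200, P(author M) ≈ 0.2400, P(author N) ≈ 0.5400
After 'present': normaliser = 0.9·0.2200 + 0.8·0.2400 + 0.1·0.5400; P(author J) ≈ 0.4459, P(author M) ≈ 0.4324, P(author N) ≈ 0.1216

0.122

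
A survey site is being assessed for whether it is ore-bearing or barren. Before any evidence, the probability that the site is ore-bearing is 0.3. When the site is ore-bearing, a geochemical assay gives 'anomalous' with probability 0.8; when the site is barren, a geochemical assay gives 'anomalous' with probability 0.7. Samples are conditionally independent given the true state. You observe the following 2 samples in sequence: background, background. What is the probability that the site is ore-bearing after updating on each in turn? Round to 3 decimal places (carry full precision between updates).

After 'background': P(ore) = 0.2·0.3000 / (0.2·0.3000 + 0.3·0.7000) ≈ 0.2222
After 'background': P(ore) = 0.2·0.2222 / (0.2·0.2222 + 0.3·0.7778) ≈ 0.1600

0.160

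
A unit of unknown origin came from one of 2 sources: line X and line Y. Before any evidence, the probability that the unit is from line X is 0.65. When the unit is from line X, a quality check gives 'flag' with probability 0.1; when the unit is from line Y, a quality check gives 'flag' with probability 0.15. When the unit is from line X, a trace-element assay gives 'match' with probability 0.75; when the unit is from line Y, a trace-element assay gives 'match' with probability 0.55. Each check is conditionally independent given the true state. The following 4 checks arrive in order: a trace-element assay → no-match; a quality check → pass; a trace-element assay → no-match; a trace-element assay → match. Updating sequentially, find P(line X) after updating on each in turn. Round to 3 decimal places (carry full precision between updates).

After a trace-element assay='no-match': P(line X) = 0.25·0.6500 / (0.25·0.6500 + 0.45·0.3500) ≈ 0.5078
After a quality check='pass': P(line X) = 0.9·0.5078 / (0.9·0.5078 + 0.85·0.4922) ≈ 0.5221
After a trace-element assay='no-match': P(line X) = 0.25·0.5221 / (0.25·0.5221 + 0.45·0.4779) ≈ 0.3777
After a trace-element assay='match': P(line X) = 0.75·0.3777 / (0.75·0.3777 + 0.55·0.6223) ≈ 0.4528

0.453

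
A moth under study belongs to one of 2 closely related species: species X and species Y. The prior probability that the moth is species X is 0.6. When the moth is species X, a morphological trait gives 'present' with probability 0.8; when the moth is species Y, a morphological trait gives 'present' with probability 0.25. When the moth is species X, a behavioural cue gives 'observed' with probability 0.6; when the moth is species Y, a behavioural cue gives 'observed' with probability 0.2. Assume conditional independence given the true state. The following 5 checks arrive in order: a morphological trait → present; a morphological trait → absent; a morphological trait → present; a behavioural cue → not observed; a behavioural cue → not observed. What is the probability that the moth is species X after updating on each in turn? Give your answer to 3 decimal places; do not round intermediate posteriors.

0.506

After a morphological trait='present': P(species X) = 0.8·0.6000 / (0.8·0.6000 + 0.25·0.4000) ≈ 0.8276
After a morphological trait='absent': P(species X) = 0.2·0.8276 / (0.2·0.8276 + 0.75·0.1724) ≈ 0.5614
After a morphological trait='present': P(species X) = 0.8·0.5614 / (0.8·0.5614 + 0.25·0.4386) ≈ 0.8038
After a behavioural cue='not observed': P(species X) = 0.4·0.8038 / (0.4·0.8038 + 0.8·0.1962) ≈ 0.6719
After a behavioural cue='not observed': P(species X) = 0.4·0.6719 / (0.4·0.6719 + 0.8·0.3281) ≈ 0.5059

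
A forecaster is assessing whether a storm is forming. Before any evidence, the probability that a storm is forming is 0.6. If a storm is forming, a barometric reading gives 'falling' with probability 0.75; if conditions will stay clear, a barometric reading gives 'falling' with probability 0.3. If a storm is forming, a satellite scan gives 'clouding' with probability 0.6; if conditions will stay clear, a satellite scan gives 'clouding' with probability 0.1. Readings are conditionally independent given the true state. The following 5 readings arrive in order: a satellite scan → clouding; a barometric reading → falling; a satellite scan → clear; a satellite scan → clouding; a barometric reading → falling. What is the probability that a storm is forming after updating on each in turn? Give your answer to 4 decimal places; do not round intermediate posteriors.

0.9934

After a satellite scan='clouding': P(storm) = 0.6·0.6000 / (0.6·0.6000 + 0.1·0.4000) ≈ 0.9000
After a barometric reading='falling': P(storm) = 0.75·0.9000 / (0.75·0.9000 + 0.3·0.1000) ≈ 0.9574
After a satellite scan='clear': P(storm) = 0.4·0.9574 / (0.4·0.9574 + 0.9·0.0426) ≈ 0.9091
After a satellite scan='clouding': P(storm) = 0.6·0.9091 / (0.6·0.9091 + 0.1·0.0909) ≈ 0.9836
After a barometric reading='falling': P(storm) = 0.75·0.9836 / (0.75·0.9836 + 0.3·0.0164) ≈ 0.9934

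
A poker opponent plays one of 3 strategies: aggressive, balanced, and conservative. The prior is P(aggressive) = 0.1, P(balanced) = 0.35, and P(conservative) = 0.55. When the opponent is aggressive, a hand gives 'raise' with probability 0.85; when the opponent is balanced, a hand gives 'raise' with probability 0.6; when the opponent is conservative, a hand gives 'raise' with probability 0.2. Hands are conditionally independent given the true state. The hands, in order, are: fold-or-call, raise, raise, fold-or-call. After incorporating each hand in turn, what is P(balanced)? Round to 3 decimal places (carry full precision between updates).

0.562

After 'fold-or-call': normaliser = 0.15·0.1000 + 0.4·0.3500 + 0.8·0.5500; P(aggressive) ≈ 0.0252, P(balanced) ≈ 0.2353, P(conservative) ≈ 0.7395
After 'raise': normaliser = 0.85·0.0252 + 0.6·0.2353 + 0.2·0.7395; P(aggressive) ≈ 0.0690, P(balanced) ≈ 0.4547, P(conservative) ≈ 0.4763
After 'raise': normaliser = 0.85·0.0690 + 0.6·0.4547 + 0.2·0.4763; P(aggressive) ≈ 0.1375, P(balanced) ≈ 0.6393, P(conservative) ≈ 0.2232
After 'fold-or-call': normaliser = 0.15·0.1375 + 0.4·0.6393 + 0.8·0.2232; P(aggressive) ≈ 0.0453, P(balanced) ≈ 0.5621, P(conservative) ≈ 0.3926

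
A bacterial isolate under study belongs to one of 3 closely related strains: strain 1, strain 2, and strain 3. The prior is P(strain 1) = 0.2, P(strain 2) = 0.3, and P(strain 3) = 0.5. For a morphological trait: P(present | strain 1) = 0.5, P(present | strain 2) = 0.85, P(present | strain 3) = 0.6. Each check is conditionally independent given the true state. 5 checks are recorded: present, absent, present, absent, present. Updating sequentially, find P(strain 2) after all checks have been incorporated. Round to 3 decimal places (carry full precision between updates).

After 'present': normaliser = 0.5·0.2000 + 0.85·0.3000 + 0.6·0.5000; P(strain 1) ≈ 0.1527, P(strain 2) ≈ 0.3893, P(strain 3) ≈ 0.4580
After 'absent': normaliser = 0.5·0.1527 + 0.15·0.3893 + 0.4·0.4580; P(strain 1) ≈ 0.2401, P(strain 2) ≈ 0.1837, P(strain 3) ≈ 0.5762
After 'present': normaliser = 0.5·0.2401 + 0.85·0.1837 + 0.6·0.5762; P(strain 1) ≈ 0.1930, P(strain 2) ≈ 0.2510, P(strain 3) ≈ 0.5559
After 'absent': normaliser = 0.5·0.1930 + 0.15·0.2510 + 0.4·0.5559; P(strain 1) ≈ 0.2707, P(strain 2) ≈ 0.1056, P(strain 3) ≈ 0.6237
After 'present': normaliser = 0.5·0.2707 + 0.85·0.1056 + 0.6·0.6237; P(strain 1) ≈ 0.2258, P(strain 2) ≈ 0.1498, P(strain 3) ≈ 0.6244

0.150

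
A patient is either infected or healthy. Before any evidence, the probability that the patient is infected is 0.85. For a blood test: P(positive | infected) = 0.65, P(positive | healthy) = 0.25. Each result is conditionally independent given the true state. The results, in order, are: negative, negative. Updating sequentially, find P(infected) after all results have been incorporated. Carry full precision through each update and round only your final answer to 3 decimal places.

After 'negative': P(infected) = 0.35·0.8500 / (0.35·0.8500 + 0.75·0.1500) ≈ 0.7256
After 'negative': P(infected) = 0.35·0.7256 / (0.35·0.7256 + 0.75·0.2744) ≈ 0.5524

0.552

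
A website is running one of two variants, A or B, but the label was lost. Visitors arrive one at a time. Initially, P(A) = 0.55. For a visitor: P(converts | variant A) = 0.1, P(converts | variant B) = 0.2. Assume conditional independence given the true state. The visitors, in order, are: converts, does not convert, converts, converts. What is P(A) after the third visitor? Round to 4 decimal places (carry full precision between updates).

0.2558

After 'converts': P(A) = 0.1·0.5500 / (0.1·0.5500 + 0.2·0.4500) ≈ 0.3793
After 'does not convert': P(A) = 0.9·0.3793 / (0.9·0.3793 + 0.8·0.6207) ≈ 0.4074
After 'converts': P(A) = 0.1·0.4074 / (0.1·0.4074 + 0.2·0.5926) ≈ 0.2558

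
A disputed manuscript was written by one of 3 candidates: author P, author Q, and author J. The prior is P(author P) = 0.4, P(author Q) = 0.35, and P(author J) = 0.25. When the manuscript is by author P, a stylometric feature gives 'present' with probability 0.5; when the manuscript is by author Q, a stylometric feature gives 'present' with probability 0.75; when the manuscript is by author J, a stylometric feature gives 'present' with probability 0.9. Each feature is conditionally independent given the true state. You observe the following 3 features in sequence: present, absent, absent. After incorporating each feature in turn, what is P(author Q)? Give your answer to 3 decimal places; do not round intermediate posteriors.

After 'present': normaliser = 0.5·0.4000 + 0.75·0.3500 + 0.9·0.2500; P(author P) ≈ 0.2909, P(author Q) ≈ 0.3818, P(author J) ≈ 0.3273
After 'absent': normaliser = 0.5·0.2909 + 0.25·0.3818 + 0.1·0.3273; P(author P) ≈ 0.5316, P(author Q) ≈ 0.3488, P(author J) ≈ 0.1196
After 'absent': normaliser = 0.5·0.5316 + 0.25·0.3488 + 0.1·0.1196; P(author P) ≈ 0.7283, P(author Q) ≈ 0.2390, P(author J) ≈ 0.0328

0.239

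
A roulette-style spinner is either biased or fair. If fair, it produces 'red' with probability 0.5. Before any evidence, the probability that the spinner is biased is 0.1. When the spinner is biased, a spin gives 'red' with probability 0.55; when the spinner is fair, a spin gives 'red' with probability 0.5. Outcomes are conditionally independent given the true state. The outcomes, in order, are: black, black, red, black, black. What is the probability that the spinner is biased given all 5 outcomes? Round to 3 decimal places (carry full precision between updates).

0.074

After 'black': P(biased) = 0.45·0.1000 / (0.45·0.1000 + 0.5·0.9000) ≈ 0.0909
After 'black': P(biased) = 0.45·0.0909 / (0.45·0.0909 + 0.5·0.9091) ≈ 0.0826
After 'red': P(biased) = 0.55·0.0826 / (0.55·0.0826 + 0.5·0.9174) ≈ 0.0901
After 'black': P(biased) = 0.45·0.0901 / (0.45·0.0901 + 0.5·0.9099) ≈ 0.0818
After 'black': P(biased) = 0.45·0.0818 / (0.45·0.0818 + 0.5·0.9182) ≈ 0.0742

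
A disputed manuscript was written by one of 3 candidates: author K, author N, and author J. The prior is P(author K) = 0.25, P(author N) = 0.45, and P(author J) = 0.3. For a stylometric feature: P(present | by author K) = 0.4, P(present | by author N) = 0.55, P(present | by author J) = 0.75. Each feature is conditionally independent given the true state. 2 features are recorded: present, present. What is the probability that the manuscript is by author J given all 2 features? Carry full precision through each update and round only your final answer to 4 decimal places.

0.4893

After 'present': normaliser = 0.4·0.2500 + 0.55·0.4500 + 0.75·0.3000; P(author K) ≈ 0.1747, P(author N) ≈ 0.4323, P(author J) ≈ 0.3930
After 'present': normaliser = 0.4·0.1747 + 0.55·0.4323 + 0.75·0.3930; P(author K) ≈ 0.1160, P(author N) ≈ 0.3947, P(author J) ≈ 0.4893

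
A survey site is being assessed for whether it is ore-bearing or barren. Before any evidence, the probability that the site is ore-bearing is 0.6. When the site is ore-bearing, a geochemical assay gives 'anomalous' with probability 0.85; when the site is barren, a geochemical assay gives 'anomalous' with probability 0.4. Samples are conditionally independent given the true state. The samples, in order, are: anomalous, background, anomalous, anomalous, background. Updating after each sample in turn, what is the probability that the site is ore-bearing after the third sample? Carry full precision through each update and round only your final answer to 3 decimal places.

0.629

After 'anomalous': P(ore) = 0.85·0.6000 / (0.85·0.6000 + 0.4·0.4000) ≈ 0.7612
After 'background': P(ore) = 0.15·0.7612 / (0.15·0.7612 + 0.6·0.2388) ≈ 0.4435
After 'anomalous': P(ore) = 0.85·0.4435 / (0.85·0.4435 + 0.4·0.5565) ≈ 0.6287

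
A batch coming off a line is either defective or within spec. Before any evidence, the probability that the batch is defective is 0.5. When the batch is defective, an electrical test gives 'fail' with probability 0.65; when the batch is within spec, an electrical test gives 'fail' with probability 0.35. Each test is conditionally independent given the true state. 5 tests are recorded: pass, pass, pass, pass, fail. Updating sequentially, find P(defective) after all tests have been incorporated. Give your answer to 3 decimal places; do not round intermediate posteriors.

After 'pass': P(defective) = 0.35·0.5000 / (0.35·0.5000 + 0.65·0.5000) ≈ 0.3500
After 'pass': P(defective) = 0.35·0.3500 / (0.35·0.3500 + 0.65·0.6500) ≈ 0.2248
After 'pass': P(defective) = 0.35·0.2248 / (0.35·0.2248 + 0.65·0.7752) ≈ 0.1350
After 'pass': P(defective) = 0.35·0.1350 / (0.35·0.1350 + 0.65·0.8650) ≈ 0.0775
After 'fail': P(defective) = 0.65·0.0775 / (0.65·0.0775 + 0.35·0.9225) ≈ 0.1350

0.135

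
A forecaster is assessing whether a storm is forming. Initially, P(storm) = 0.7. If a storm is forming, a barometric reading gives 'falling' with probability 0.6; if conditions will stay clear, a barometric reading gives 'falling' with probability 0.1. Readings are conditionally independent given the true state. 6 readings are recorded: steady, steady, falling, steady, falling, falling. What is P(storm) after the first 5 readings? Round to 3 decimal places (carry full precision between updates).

After 'steady': P(storm) = 0.4·0.7000 / (0.4·0.7000 + 0.9·0.3000) ≈ 0.5091
After 'steady': P(storm) = 0.4·0.5091 / (0.4·0.5091 + 0.9·0.4909) ≈ 0.3155
After 'falling': P(storm) = 0.6·0.3155 / (0.6·0.3155 + 0.1·0.6845) ≈ 0.7344
After 'steady': P(storm) = 0.4·0.7344 / (0.4·0.7344 + 0.9·0.2656) ≈ 0.5514
After 'falling': P(storm) = 0.6·0.5514 / (0.6·0.5514 + 0.1·0.4486) ≈ 0.8806

0.881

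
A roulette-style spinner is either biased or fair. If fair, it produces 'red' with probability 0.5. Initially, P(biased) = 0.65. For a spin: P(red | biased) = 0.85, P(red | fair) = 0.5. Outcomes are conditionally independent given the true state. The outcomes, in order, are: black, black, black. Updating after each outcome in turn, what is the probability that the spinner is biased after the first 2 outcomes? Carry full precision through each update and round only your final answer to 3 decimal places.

0.143

After 'black': P(biased) = 0.15·0.6500 / (0.15·0.6500 + 0.5·0.3500) ≈ 0.3578
After 'black': P(biased) = 0.15·0.3578 / (0.15·0.3578 + 0.5·0.6422) ≈ 0.1432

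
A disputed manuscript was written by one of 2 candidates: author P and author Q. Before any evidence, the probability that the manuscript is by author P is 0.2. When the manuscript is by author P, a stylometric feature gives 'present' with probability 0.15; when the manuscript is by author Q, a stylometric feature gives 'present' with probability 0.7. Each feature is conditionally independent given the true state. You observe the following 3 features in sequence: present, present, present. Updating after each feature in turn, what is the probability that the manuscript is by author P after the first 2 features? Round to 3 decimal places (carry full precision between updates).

0.011

Each posterior becomes the prior for the next update.
After 'present': P(author P) = 0.15·0.2000 / (0.15·0.2000 + 0.7·0.8000) ≈ 0.0508
After 'present': P(author P) = 0.15·0.0508 / (0.15·0.0508 + 0.7·0.9492) ≈ 0.0113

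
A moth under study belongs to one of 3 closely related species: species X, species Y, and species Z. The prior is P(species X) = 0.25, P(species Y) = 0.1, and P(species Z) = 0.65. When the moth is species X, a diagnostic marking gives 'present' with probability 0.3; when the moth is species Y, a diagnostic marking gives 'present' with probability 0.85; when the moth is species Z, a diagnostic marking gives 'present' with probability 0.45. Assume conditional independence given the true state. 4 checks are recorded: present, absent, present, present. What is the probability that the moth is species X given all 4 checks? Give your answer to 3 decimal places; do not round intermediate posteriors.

0.102

After 'present': normaliser = 0.3·0.2500 + 0.85·0.1000 + 0.45·0.6500; P(species X) ≈ 0.1657, P(species Y) ≈ 0.1878, P(species Z) ≈ 0.6464
After 'absent': normaliser = 0.7·0.1657 + 0.15·0.1878 + 0.55·0.6464; P(species X) ≈ 0.2322, P(species Y) ≈ 0.0564, P(species Z) ≈ 0.7114
After 'present': normaliser = 0.3·0.2322 + 0.85·0.0564 + 0.45·0.7114; P(species X) ≈ 0.1591, P(species Y) ≈ 0.1095, P(species Z) ≈ 0.7314
After 'present': normaliser = 0.3·0.1591 + 0.85·0.1095 + 0.45·0.7314; P(species X) ≈ 0.1016, P(species Y) ≈ 0.1980, P(species Z) ≈ 0.7004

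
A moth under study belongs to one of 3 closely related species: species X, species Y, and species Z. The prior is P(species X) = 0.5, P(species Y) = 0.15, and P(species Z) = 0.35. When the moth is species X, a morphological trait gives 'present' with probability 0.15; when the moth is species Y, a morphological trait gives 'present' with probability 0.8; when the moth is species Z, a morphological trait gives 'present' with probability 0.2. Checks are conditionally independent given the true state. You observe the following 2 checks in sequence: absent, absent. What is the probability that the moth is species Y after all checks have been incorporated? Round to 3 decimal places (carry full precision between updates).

After 'absent': normaliser = 0.85·0.5000 + 0.2·0.1500 + 0.8·0.3500; P(species X) ≈ 0.5782, P(species Y) ≈ 0.0408, P(species Z) ≈ 0.3810
After 'absent': normaliser = 0.85·0.5782 + 0.2·0.0408 + 0.8·0.3810; P(species X) ≈ 0.6110, P(species Y) ≈ 0.0101, P(species Z) ≈ 0.3789

0.010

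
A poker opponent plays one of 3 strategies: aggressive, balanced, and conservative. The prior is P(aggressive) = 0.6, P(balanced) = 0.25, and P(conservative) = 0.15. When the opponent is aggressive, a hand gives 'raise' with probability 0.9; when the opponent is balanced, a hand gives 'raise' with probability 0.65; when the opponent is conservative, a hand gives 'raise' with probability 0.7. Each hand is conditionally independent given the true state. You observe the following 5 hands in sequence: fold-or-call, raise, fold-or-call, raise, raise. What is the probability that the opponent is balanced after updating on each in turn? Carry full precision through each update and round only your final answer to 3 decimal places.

0.483

After 'fold-or-call': normaliser = 0.1·0.6000 + 0.35·0.2500 + 0.3·0.1500; P(aggressive) ≈ 0.3117, P(balanced) ≈ 0.4545, P(conservative) ≈ 0.2338
After 'raise': normaliser = 0.9·0.3117 + 0.65·0.4545 + 0.7·0.2338; P(aggressive) ≈ 0.3793, P(balanced) ≈ 0.3995, P(conservative) ≈ 0.2212
After 'fold-or-call': normaliser = 0.1·0.3793 + 0.35·0.3995 + 0.3·0.2212; P(aggressive) ≈ 0.1554, P(balanced) ≈ 0.5727, P(conservative) ≈ 0.2719
After 'raise': normaliser = 0.9·0.1554 + 0.65·0.5727 + 0.7·0.2719; P(aggressive) ≈ 0.1991, P(balanced) ≈ 0.5300, P(conservative) ≈ 0.2710
After 'raise': normaliser = 0.9·0.1991 + 0.65·0.5300 + 0.7·0.2710; P(aggressive) ≈ 0.2512, P(balanced) ≈ 0.4829, P(conservative) ≈ 0.2659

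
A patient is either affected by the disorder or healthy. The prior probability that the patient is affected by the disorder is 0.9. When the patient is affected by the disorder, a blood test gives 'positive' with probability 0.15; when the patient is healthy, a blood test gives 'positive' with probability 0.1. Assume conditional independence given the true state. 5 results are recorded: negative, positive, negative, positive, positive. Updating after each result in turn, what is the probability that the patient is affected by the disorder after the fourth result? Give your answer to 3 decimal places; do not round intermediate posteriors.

After 'negative': P(affected) = 0.85·0.9000 / (0.85·0.9000 + 0.9·0.1000) ≈ 0.8947
After 'positive': P(affected) = 0.15·0.8947 / (0.15·0.8947 + 0.1·0.1053) ≈ 0.9273
After 'negative': P(affected) = 0.85·0.9273 / (0.85·0.9273 + 0.9·0.0727) ≈ 0.9233
After 'positive': P(affected) = 0.15·0.9233 / (0.15·0.9233 + 0.1·0.0767) ≈ 0.9475

0.948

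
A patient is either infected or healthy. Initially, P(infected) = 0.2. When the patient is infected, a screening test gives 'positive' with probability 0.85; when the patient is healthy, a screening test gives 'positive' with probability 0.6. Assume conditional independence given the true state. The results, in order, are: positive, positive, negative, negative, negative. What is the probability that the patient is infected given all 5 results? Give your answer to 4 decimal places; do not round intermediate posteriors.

After 'positive': P(infected) = 0.85·0.2000 / (0.85·0.2000 + 0.6·0.8000) ≈ 0.2615
After 'positive': P(infected) = 0.85·0.2615 / (0.85·0.2615 + 0.6·0.7385) ≈ 0.3341
After 'negative': P(infected) = 0.15·0.3341 / (0.15·0.3341 + 0.4·0.6659) ≈ 0.1584
After 'negative': P(infected) = 0.15·0.1584 / (0.15·0.1584 + 0.4·0.8416) ≈ 0.0659
After 'negative': P(infected) = 0.15·0.0659 / (0.15·0.0659 + 0.4·0.9341) ≈ 0.0258

0.0258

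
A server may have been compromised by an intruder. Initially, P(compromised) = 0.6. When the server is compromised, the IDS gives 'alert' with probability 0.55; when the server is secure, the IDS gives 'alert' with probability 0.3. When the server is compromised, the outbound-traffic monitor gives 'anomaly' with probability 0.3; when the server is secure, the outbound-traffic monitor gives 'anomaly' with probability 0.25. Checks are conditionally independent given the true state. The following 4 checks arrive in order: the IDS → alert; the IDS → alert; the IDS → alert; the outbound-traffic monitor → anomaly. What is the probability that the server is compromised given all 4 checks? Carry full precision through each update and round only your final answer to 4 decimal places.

0.9173

Each posterior becomes the prior for the next update.
After the IDS='alert': P(compromised) = 0.55·0.6000 / (0.55·0.6000 + 0.3·0.4000) ≈ 0.7333
After the IDS='alert': P(compromised) = 0.55·0.7333 / (0.55·0.7333 + 0.3·0.2667) ≈ 0.8345
After the IDS='alert': P(compromised) = 0.55·0.8345 / (0.55·0.8345 + 0.3·0.1655) ≈ 0.9024
After the outbound-traffic monitor='anomaly': P(compromised) = 0.3·0.9024 / (0.3·0.9024 + 0.25·0.0976) ≈ 0.9173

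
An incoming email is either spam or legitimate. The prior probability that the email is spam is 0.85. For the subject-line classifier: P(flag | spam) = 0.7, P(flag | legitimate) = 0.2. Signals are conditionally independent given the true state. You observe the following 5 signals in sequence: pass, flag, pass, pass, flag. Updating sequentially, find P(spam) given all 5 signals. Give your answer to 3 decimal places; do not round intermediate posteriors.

0.785

After 'pass': P(spam) = 0.3·0.8500 / (0.3·0.8500 + 0.8·0.1500) ≈ 0.6800
After 'flag': P(spam) = 0.7·0.6800 / (0.7·0.6800 + 0.2·0.3200) ≈ 0.8815
After 'pass': P(spam) = 0.3·0.8815 / (0.3·0.8815 + 0.8·0.1185) ≈ 0.7361
After 'pass': P(spam) = 0.3·0.7361 / (0.3·0.7361 + 0.8·0.2639) ≈ 0.5112
After 'flag': P(spam) = 0.7·0.5112 / (0.7·0.5112 + 0.2·0.4888) ≈ 0.7854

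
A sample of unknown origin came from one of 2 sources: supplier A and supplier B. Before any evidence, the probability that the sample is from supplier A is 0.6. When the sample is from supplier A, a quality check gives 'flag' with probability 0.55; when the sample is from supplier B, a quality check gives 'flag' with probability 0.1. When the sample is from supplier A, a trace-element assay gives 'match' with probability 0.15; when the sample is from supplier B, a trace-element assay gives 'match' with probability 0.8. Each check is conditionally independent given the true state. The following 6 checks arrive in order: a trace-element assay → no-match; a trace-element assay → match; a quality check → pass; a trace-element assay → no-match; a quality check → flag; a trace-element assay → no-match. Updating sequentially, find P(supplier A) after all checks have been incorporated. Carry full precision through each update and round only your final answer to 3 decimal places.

0.983

Each posterior becomes the prior for the next update.
After a trace-element assay='no-match': P(supplier A) = 0.85·0.6000 / (0.85·0.6000 + 0.2·0.4000) ≈ 0.8644
After a trace-element assay='match': P(supplier A) = 0.15·0.8644 / (0.15·0.8644 + 0.8·0.1356) ≈ 0.5445
After a quality check='pass': P(supplier A) = 0.45·0.5445 / (0.45·0.5445 + 0.9·0.4555) ≈ 0.3741
After a trace-element assay='no-match': P(supplier A) = 0.85·0.3741 / (0.85·0.3741 + 0.2·0.6259) ≈ 0.7175
After a quality check='flag': P(supplier A) = 0.55·0.7175 / (0.55·0.7175 + 0.1·0.2825) ≈ 0.9332
After a trace-element assay='no-match': P(supplier A) = 0.85·0.9332 / (0.85·0.9332 + 0.2·0.0668) ≈ 0.9834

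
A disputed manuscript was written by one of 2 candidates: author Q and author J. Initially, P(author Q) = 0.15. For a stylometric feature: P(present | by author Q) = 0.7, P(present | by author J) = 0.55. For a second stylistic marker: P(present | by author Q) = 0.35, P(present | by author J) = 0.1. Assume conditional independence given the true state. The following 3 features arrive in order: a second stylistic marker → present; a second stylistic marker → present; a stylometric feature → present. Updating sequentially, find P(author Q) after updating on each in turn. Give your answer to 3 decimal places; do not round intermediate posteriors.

0.733

After a second stylistic marker='present': P(author Q) = 0.35·0.1500 / (0.35·0.1500 + 0.1·0.8500) ≈ 0.3818
After a second stylistic marker='present': P(author Q) = 0.35·0.3818 / (0.35·0.3818 + 0.1·0.6182) ≈ 0.6837
After a stylometric feature='present': P(author Q) = 0.7·0.6837 / (0.7·0.6837 + 0.55·0.3163) ≈ 0.7334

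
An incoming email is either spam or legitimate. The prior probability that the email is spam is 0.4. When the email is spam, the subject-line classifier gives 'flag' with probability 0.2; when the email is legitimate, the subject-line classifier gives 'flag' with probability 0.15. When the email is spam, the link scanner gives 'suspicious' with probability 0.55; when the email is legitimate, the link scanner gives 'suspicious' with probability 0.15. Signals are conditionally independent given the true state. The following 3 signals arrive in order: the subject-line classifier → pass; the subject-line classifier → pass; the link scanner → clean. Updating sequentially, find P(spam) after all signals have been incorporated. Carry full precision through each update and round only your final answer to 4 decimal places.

Each posterior becomes the prior for the next update.
After the subject-line classifier='pass': P(spam) = 0.8·0.4000 / (0.8·0.4000 + 0.85·0.6000) ≈ 0.3855
After the subject-line classifier='pass': P(spam) = 0.8·0.3855 / (0.8·0.3855 + 0.85·0.6145) ≈ 0.3713
After the link scanner='clean': P(spam) = 0.45·0.3713 / (0.45·0.3713 + 0.85·0.6287) ≈ 0.2382

0.2382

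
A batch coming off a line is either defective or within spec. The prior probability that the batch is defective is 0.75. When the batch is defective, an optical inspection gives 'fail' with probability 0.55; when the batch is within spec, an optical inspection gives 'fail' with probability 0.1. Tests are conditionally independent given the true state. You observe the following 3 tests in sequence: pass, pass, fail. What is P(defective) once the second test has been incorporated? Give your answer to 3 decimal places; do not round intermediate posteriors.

After 'pass': P(defective) = 0.45·0.7500 / (0.45·0.7500 + 0.9·0.2500) ≈ 0.6000
After 'pass': P(defective) = 0.45·0.6000 / (0.45·0.6000 + 0.9·0.4000) ≈ 0.4286

0.429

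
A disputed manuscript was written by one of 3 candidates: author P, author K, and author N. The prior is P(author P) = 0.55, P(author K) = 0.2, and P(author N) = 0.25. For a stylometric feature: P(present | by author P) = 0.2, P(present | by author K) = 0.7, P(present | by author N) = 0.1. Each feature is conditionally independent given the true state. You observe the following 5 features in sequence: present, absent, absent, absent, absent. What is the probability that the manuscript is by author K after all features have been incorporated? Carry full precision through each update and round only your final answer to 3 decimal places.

0.018

After 'present': normaliser = 0.2·0.5500 + 0.7·0.2000 + 0.1·0.2500; P(author P) ≈ 0.4000, P(author K) ≈ 0.5091, P(author N) ≈ 0.0909
After 'absent': normaliser = 0.8·0.4000 + 0.3·0.5091 + 0.9·0.0909; P(author P) ≈ 0.5770, P(author K) ≈ 0.2754, P(author N) ≈ 0.1475
After 'absent': normaliser = 0.8·0.5770 + 0.3·0.2754 + 0.9·0.1475; P(author P) ≈ 0.6818, P(author K) ≈ 0.1220, P(author N) ≈ 0.1961
After 'absent': normaliser = 0.8·0.6818 + 0.3·0.1220 + 0.9·0.1961; P(author P) ≈ 0.7191, P(author K) ≈ 0.0483, P(author N) ≈ 0.2327
After 'absent': normaliser = 0.8·0.7191 + 0.3·0.0483 + 0.9·0.2327; P(author P) ≈ 0.7198, P(author K) ≈ 0.0181, P(author N) ≈ 0.2621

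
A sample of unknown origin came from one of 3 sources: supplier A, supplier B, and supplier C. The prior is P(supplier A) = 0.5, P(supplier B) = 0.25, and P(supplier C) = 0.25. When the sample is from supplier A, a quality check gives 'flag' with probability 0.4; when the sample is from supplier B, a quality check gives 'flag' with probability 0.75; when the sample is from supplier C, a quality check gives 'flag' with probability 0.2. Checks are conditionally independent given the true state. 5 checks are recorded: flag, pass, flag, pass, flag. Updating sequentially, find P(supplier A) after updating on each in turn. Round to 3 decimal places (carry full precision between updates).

Each posterior becomes the prior for the next update.
After 'flag': normaliser = 0.4·0.5000 + 0.75·0.2500 + 0.2·0.2500; P(supplier A) ≈ 0.4571, P(supplier B) ≈ 0.4286, P(supplier C) ≈ 0.1143
After 'pass': normaliser = 0.6·0.4571 + 0.25·0.4286 + 0.8·0.1143; P(supplier A) ≈ 0.5801, P(supplier B) ≈ 0.2266, P(supplier C) ≈ 0.1934
After 'flag': normaliser = 0.4·0.5801 + 0.75·0.2266 + 0.2·0.1934; P(supplier A) ≈ 0.5266, P(supplier B) ≈ 0.3857, P(supplier C) ≈ 0.0878
After 'pass': normaliser = 0.6·0.5266 + 0.25·0.3857 + 0.8·0.0878; P(supplier A) ≈ 0.6547, P(supplier B) ≈ 0.1998, P(supplier C) ≈ 0.1455
After 'flag': normaliser = 0.4·0.6547 + 0.75·0.1998 + 0.2·0.1455; P(supplier A) ≈ 0.5941, P(supplier B) ≈ 0.3399, P(supplier C) ≈ 0.0660

0.594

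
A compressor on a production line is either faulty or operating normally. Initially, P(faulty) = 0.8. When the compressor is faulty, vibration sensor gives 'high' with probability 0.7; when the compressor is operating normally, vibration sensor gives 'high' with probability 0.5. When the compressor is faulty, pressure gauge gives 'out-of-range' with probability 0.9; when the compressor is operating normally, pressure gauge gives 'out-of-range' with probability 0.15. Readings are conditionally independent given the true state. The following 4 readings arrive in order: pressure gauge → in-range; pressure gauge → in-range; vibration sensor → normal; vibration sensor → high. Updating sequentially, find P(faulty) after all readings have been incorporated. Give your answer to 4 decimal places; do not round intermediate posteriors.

0.0444

After pressure gauge='in-range': P(faulty) = 0.1·0.8000 / (0.1·0.8000 + 0.85·0.2000) ≈ 0.3200
After pressure gauge='in-range': P(faulty) = 0.1·0.3200 / (0.1·0.3200 + 0.85·0.6800) ≈ 0.0525
After vibration sensor='normal': P(faulty) = 0.3·0.0525 / (0.3·0.0525 + 0.5·0.9475) ≈ 0.0322
After vibration sensor='high': P(faulty) = 0.7·0.0322 / (0.7·0.0322 + 0.5·0.9678) ≈ 0.0444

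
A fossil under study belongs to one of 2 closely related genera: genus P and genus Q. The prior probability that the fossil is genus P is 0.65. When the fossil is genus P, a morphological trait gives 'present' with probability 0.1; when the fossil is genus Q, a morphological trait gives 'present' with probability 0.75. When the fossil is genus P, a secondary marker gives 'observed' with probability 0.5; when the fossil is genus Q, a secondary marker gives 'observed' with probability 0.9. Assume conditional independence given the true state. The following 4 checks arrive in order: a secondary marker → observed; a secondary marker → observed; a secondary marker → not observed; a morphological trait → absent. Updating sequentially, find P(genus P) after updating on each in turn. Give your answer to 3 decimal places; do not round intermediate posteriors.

0.912

After a secondary marker='observed': P(genus P) = 0.5·0.6500 / (0.5·0.6500 + 0.9·0.3500) ≈ 0.5078
After a secondary marker='observed': P(genus P) = 0.5·0.5078 / (0.5·0.5078 + 0.9·0.4922) ≈ 0.3643
After a secondary marker='not observed': P(genus P) = 0.5·0.3643 / (0.5·0.3643 + 0.1·0.6357) ≈ 0.7413
After a morphological trait='absent': P(genus P) = 0.9·0.7413 / (0.9·0.7413 + 0.25·0.2587) ≈ 0.9116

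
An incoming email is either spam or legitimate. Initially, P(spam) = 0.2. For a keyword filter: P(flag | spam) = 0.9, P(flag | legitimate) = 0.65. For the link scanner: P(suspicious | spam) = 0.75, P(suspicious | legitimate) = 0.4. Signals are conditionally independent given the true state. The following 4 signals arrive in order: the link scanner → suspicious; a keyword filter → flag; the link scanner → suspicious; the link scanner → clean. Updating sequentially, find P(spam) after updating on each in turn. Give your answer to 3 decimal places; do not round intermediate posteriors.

After the link scanner='suspicious': P(spam) = 0.75·0.2000 / (0.75·0.2000 + 0.4·0.8000) ≈ 0.3191
After a keyword filter='flag': P(spam) = 0.9·0.3191 / (0.9·0.3191 + 0.65·0.6809) ≈ 0.3936
After the link scanner='suspicious': P(spam) = 0.75·0.3936 / (0.75·0.3936 + 0.4·0.6064) ≈ 0.5489
After the link scanner='clean': P(spam) = 0.25·0.5489 / (0.25·0.5489 + 0.6·0.4511) ≈ 0.3365

0.336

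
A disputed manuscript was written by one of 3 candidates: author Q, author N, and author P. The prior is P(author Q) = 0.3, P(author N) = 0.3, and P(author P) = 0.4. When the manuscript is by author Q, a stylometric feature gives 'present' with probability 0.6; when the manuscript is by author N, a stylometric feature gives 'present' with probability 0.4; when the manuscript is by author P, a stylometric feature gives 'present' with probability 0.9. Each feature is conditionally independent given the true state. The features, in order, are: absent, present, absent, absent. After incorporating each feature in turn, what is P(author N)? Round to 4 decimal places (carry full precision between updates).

0.6857

Each posterior becomes the prior for the next update.
After 'absent': normaliser = 0.4·0.3000 + 0.6·0.3000 + 0.1·0.4000; P(author Q) ≈ 0.3529, P(author N) ≈ 0.5294, P(author P) ≈ 0.1176
After 'present': normaliser = 0.6·0.3529 + 0.4·0.5294 + 0.9·0.1176; P(author Q) ≈ 0.4000, P(author N) ≈ 0.4000, P(author P) ≈ 0.2000
After 'absent': normaliser = 0.4·0.4000 + 0.6·0.4000 + 0.1·0.2000; P(author Q) ≈ 0.3810, P(author N) ≈ 0.5714, P(author P) ≈ 0.0476
After 'absent': normaliser = 0.4·0.3810 + 0.6·0.5714 + 0.1·0.0476; P(author Q) ≈ 0.3048, P(author N) ≈ 0.6857, P(author P) ≈ 0.0095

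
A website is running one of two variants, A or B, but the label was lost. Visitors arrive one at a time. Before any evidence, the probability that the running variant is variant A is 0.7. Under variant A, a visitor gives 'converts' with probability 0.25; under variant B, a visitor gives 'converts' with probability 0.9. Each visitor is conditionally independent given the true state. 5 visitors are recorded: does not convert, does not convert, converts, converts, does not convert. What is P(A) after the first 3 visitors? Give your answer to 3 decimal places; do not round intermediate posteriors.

After 'does not convert': P(A) = 0.75·0.7000 / (0.75·0.7000 + 0.1·0.3000) ≈ 0.9459
After 'does not convert': P(A) = 0.75·0.9459 / (0.75·0.9459 + 0.1·0.0541) ≈ 0.9924
After 'converts': P(A) = 0.25·0.9924 / (0.25·0.9924 + 0.9·0.0076) ≈ 0.9733

0.973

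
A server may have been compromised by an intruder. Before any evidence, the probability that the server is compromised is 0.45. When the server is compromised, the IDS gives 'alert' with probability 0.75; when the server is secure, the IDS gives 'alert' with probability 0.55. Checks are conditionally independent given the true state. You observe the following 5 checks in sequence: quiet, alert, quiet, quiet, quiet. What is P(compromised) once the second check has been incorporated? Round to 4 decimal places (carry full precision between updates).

0.3827

After 'quiet': P(compromised) = 0.25·0.4500 / (0.25·0.4500 + 0.45·0.5500) ≈ 0.3125
After 'alert': P(compromised) = 0.75·0.3125 / (0.75·0.3125 + 0.55·0.6875) ≈ 0.3827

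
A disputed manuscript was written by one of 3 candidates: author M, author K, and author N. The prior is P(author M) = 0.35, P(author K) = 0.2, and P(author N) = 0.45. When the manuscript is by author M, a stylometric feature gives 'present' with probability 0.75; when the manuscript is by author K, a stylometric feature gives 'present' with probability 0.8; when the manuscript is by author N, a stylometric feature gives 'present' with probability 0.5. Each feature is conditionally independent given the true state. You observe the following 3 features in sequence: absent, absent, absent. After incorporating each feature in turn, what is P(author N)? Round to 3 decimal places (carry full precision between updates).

After 'absent': normaliser = 0.25·0.3500 + 0.2·0.2000 + 0.5·0.4500; P(author M) ≈ 0.2482, P(author K) ≈ 0.1135, P(author N) ≈ 0.6383
After 'absent': normaliser = 0.25·0.2482 + 0.2·0.1135 + 0.5·0.6383; P(author M) ≈ 0.1536, P(author K) ≈ 0.0562, P(author N) ≈ 0.7902
After 'absent': normaliser = 0.25·0.1536 + 0.2·0.0562 + 0.5·0.7902; P(author M) ≈ 0.0864, P(author K) ≈ 0.0253, P(author N) ≈ 0.8884

0.888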